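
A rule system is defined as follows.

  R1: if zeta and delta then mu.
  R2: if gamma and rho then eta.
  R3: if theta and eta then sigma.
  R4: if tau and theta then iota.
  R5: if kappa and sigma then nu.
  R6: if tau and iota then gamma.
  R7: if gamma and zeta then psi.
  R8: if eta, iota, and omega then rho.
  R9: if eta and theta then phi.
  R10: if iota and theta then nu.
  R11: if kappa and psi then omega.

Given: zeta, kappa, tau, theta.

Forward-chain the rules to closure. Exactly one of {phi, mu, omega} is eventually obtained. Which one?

From tau and theta, R4 gives iota.
tau and iota hold, so gamma follows (R6).
From gamma and zeta, R7 gives psi.
From kappa and psi, R11 gives omega.
mu would need zeta and delta (R1), but delta is never established. phi would need eta and theta (R9), but eta is never established.

omega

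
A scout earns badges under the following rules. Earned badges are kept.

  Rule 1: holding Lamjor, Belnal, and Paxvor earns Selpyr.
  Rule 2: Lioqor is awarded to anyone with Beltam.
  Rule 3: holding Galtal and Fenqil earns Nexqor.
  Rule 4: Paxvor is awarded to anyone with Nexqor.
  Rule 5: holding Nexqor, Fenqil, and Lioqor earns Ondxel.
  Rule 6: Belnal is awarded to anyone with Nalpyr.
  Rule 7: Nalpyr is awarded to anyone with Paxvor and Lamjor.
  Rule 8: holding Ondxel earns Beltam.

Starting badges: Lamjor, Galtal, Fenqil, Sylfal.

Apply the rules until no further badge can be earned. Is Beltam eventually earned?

Beltam would need Ondxel (Rule 8), but Ondxel is never earned.

No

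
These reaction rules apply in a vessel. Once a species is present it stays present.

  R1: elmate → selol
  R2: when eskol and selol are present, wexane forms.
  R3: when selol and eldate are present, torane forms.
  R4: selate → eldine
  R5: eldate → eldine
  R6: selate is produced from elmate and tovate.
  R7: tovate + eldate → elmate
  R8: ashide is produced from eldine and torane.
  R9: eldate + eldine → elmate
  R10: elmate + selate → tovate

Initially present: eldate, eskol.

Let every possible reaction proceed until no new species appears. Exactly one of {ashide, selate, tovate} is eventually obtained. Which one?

ashide

eldate present → eldine forms (R5).
eldate and eldine present → elmate forms (R9).
elmate present → selol forms (R1).
selol and eldate present → torane forms (R3).
eldine and torane present → ashide forms (R8).
selate would need elmate and tovate (R6), but tovate never forms. tovate would need elmate and selate (R10), but selate never forms.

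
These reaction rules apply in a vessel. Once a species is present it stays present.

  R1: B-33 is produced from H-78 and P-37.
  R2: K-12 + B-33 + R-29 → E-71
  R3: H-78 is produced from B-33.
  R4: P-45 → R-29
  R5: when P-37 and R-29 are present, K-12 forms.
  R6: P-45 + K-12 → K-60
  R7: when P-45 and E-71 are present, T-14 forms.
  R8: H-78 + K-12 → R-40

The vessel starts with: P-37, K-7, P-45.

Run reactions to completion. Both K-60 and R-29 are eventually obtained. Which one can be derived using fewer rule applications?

R-29: P-45 present → R-29 forms (R4). [1 rule application]
K-60: P-45 present → R-29 forms (R4). P-37 and R-29 present → K-12 forms (R5). P-45 and K-12 present → K-60 forms (R6). [3 rule applications]
R-29 needs fewer.

R-29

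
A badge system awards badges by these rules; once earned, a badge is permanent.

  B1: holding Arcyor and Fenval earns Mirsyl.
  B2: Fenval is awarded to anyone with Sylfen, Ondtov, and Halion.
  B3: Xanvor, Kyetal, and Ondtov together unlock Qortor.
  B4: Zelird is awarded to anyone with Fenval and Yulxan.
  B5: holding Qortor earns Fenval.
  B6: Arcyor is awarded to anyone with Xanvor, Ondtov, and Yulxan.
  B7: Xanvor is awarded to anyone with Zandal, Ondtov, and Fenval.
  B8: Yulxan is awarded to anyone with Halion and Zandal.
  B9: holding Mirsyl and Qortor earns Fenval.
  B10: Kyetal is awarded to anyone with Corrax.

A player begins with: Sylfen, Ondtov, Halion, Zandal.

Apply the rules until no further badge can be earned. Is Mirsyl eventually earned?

With Halion and Zandal, Yulxan is earned (B8).
With Sylfen, Ondtov, and Halion, Fenval is earned (B2).
With Zandal, Ondtov, and Fenval, Xanvor is earned (B7).
With Xanvor, Ondtov, and Yulxan, Arcyor is earned (B6).
With Arcyor and Fenval, Mirsyl is earned (B1).

Yes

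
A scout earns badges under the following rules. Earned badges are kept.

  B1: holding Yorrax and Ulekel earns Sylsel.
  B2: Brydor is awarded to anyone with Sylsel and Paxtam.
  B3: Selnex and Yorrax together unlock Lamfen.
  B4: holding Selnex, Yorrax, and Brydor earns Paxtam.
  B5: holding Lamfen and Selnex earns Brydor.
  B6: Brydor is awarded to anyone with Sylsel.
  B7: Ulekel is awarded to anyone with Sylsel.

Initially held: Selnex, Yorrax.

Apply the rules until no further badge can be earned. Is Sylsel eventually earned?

Sylsel would need Yorrax and Ulekel (B1), but Ulekel is never earned.

No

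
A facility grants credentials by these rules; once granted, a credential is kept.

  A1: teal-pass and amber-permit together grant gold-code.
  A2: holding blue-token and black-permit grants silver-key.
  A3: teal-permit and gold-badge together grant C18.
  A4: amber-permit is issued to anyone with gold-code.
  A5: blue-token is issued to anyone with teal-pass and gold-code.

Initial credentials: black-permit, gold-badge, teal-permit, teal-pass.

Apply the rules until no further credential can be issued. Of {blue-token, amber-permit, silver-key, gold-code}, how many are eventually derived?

0

blue-token would need teal-pass and gold-code (A5), but gold-code is never granted.
amber-permit would need gold-code (A4), but gold-code is never granted.
silver-key would need blue-token and black-permit (A2), but blue-token is never granted.
gold-code would need teal-pass and amber-permit (A1), but amber-permit is never granted.
None of the 4 are reached.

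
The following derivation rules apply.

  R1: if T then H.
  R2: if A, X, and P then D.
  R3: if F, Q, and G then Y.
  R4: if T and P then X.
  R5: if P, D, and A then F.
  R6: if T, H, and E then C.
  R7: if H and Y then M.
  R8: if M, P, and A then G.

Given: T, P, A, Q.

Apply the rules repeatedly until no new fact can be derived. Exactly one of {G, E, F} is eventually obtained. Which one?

F

T and P hold, so X follows (R4).
A, X, and P hold, so D follows (R2).
P, D, and A hold, so F follows (R5).
G would need M, P, and A (R8), but M is never established. No rule produces E, and it is not given.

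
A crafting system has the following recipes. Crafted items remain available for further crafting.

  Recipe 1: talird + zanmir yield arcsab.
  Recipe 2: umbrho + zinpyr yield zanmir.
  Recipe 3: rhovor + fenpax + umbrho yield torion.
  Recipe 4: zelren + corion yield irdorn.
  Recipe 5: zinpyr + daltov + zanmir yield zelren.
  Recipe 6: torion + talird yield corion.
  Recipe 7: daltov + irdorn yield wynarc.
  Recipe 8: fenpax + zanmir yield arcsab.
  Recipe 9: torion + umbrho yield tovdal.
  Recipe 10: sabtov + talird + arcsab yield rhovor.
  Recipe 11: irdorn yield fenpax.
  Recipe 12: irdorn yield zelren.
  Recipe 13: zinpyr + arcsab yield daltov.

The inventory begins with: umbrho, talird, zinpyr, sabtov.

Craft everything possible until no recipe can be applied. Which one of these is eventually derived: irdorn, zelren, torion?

zelren

Using Recipe 2, umbrho and zinpyr make zanmir.
Using Recipe 1, talird and zanmir make arcsab.
zinpyr + arcsab → daltov (Recipe 13).
Using Recipe 5, zinpyr, daltov, and zanmir make zelren.
irdorn would need zelren and corion (Recipe 4), but corion is never obtained. torion would need rhovor, fenpax, and umbrho (Recipe 3), but fenpax is never obtained.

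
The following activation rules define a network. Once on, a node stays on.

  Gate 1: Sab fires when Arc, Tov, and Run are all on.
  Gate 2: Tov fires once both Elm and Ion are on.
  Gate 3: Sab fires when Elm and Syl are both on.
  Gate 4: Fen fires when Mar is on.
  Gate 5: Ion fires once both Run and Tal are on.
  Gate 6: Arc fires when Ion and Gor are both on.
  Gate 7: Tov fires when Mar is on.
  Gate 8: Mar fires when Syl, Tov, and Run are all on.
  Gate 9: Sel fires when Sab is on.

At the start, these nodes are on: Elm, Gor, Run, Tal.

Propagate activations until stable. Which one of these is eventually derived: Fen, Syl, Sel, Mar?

Run and Tal are on, so Ion fires (Gate 5).
Elm and Ion are on, so Tov fires (Gate 2).
Ion and Gor are on, so Arc fires (Gate 6).
Gate 1: Arc, Tov, and Run on → Sab on.
Gate 9: Sab on → Sel on.
Fen would need Mar (Gate 4), but Mar never turns on. No rule produces Syl, and it is not given. Mar would need Syl, Tov, and Run (Gate 8), but Syl never turns on.

Sel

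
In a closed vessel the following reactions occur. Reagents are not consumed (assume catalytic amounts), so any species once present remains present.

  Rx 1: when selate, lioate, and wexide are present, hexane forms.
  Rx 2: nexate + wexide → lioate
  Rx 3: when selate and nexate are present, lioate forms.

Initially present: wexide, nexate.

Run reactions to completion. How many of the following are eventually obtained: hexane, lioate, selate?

1

nexate and wexide present → lioate forms (Rx 2).
hexane would need selate, lioate, and wexide (Rx 1), but selate never forms.
lioate: reached.
No rule produces selate, and it is not given.
Reached: lioate — 1 of the 3.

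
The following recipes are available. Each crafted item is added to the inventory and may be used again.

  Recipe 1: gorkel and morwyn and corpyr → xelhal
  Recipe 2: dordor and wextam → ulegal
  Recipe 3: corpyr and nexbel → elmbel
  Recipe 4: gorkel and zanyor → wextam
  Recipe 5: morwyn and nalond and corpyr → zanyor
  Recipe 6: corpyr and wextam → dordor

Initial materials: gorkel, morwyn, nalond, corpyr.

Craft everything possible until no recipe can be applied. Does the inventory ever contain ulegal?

Yes

Using Recipe 5, morwyn, nalond, and corpyr make zanyor.
gorkel and zanyor → wextam (Recipe 4).
corpyr and wextam → dordor (Recipe 6).
dordor and wextam → ulegal (Recipe 2).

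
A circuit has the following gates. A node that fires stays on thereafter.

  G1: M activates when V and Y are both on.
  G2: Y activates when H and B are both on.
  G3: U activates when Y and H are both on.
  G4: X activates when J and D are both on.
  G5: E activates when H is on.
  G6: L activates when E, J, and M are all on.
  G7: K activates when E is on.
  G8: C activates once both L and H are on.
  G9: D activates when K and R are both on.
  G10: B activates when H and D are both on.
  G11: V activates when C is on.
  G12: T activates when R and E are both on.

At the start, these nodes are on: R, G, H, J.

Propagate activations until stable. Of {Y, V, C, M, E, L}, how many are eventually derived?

2

H is on, so E activates (G5).
E is on, so K activates (G7).
K and R are on, so D activates (G9).
H and D are on, so B activates (G10).
H and B are on, so Y activates (G2).
Y: reached.
V would need C (G11), but C never turns on.
C would need L and H (G8), but L never turns on.
M would need V and Y (G1), but V never turns on.
E: reached.
L would need E, J, and M (G6), but M never turns on.
Reached: Y and E — 2 of the 6.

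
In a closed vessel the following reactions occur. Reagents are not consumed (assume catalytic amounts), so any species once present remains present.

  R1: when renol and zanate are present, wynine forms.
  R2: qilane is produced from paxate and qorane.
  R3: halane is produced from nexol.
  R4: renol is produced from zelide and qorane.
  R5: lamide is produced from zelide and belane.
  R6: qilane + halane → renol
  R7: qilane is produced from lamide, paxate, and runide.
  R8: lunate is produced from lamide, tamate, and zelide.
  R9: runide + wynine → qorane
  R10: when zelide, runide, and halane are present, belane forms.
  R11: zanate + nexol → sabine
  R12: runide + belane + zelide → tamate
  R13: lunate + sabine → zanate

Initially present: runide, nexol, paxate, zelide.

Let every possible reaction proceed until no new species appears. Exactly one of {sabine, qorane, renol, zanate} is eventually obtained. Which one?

renol

nexol present → halane forms (R3).
zelide, runide, and halane present → belane forms (R10).
zelide and belane present → lamide forms (R5).
lamide, paxate, and runide present → qilane forms (R7).
qilane and halane present → renol forms (R6).
sabine would need zanate and nexol (R11), but zanate never forms. qorane would need runide and wynine (R9), but wynine never forms. zanate would need lunate and sabine (R13), but sabine never forms.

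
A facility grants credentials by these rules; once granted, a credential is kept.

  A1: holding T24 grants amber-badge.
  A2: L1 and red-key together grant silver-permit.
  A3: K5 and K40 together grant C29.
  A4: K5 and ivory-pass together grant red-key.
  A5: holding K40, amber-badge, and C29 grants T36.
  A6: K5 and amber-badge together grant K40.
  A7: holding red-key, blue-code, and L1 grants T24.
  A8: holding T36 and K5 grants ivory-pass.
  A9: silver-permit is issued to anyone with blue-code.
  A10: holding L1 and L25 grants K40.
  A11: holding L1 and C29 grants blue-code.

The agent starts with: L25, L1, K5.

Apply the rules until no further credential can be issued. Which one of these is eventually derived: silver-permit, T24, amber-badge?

Holding L1 and L25 grants K40 (A10).
Holding K5 and K40 grants C29 (A3).
Holding L1 and C29 grants blue-code (A11).
Holding blue-code grants silver-permit (A9).
T24 would need red-key, blue-code, and L1 (A7), but red-key is never granted. amber-badge would need T24 (A1), but T24 is never granted.

silver-permit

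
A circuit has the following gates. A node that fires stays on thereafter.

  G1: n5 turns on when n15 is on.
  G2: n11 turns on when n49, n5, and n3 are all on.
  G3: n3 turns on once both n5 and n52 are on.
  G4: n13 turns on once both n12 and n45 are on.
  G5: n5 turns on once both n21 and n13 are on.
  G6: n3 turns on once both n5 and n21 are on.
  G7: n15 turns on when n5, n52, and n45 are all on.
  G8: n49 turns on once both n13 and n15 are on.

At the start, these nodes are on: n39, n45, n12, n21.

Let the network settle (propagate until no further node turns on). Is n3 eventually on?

G4: n12 and n45 on → n13 on.
n21 and n13 are on, so n5 turns on (G5).
n5 and n21 are on, so n3 turns on (G6).

Yes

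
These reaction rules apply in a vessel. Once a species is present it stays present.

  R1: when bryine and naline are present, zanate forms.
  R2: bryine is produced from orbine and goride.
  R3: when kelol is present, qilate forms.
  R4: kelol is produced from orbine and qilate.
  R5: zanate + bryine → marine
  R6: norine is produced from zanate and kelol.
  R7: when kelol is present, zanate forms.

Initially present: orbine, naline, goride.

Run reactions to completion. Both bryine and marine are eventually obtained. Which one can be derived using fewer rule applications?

bryine

bryine: orbine and goride present → bryine forms (R2). [1 rule application]
marine: orbine and goride present → bryine forms (R2). bryine and naline present → zanate forms (R1). zanate and bryine present → marine forms (R5). [3 rule applications]
bryine needs fewer.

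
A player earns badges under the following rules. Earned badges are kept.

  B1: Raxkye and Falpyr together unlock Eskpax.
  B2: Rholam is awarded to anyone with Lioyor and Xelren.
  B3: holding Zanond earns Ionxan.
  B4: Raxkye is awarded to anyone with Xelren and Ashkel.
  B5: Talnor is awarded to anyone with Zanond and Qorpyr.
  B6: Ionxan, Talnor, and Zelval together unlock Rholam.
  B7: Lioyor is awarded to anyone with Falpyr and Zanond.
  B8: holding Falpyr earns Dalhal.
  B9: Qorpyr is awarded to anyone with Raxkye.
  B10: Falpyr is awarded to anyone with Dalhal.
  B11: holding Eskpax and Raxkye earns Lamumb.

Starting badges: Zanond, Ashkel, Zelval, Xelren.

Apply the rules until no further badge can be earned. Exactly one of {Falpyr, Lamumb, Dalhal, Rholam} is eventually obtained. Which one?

Rholam

With Xelren and Ashkel, Raxkye is earned (B4).
With Zanond, Ionxan is earned (B3).
With Raxkye, Qorpyr is earned (B9).
With Zanond and Qorpyr, Talnor is earned (B5).
With Ionxan, Talnor, and Zelval, Rholam is earned (B6).
Lamumb would need Eskpax and Raxkye (B11), but Eskpax is never earned. Falpyr would need Dalhal (B10), but Dalhal is never earned. Dalhal would need Falpyr (B8), but Falpyr is never earned.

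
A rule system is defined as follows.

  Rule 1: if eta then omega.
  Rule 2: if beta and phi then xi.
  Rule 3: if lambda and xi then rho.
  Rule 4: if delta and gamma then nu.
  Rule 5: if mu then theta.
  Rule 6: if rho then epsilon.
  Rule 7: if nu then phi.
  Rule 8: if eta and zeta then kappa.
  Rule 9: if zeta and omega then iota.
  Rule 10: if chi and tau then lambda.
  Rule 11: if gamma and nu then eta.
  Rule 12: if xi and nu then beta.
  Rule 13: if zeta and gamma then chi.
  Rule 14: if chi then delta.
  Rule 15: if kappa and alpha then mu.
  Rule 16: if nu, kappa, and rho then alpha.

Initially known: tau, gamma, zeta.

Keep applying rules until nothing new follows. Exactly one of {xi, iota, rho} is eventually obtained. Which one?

From zeta and gamma, Rule 13 gives chi.
From chi, Rule 14 gives delta.
delta and gamma hold, so nu follows (Rule 4).
gamma and nu hold, so eta follows (Rule 11).
From eta, Rule 1 gives omega.
From zeta and omega, Rule 9 gives iota.
rho would need lambda and xi (Rule 3), but xi is never established. xi would need beta and phi (Rule 2), but beta is never established.

iota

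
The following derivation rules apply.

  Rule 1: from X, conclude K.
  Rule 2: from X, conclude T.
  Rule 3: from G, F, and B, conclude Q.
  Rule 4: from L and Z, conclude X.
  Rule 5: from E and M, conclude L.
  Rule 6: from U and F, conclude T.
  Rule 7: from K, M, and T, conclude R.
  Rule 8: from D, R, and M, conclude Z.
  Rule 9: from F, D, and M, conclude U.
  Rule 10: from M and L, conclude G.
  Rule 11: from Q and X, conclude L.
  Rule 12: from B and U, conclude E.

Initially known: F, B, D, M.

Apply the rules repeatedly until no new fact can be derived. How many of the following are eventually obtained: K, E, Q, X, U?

3

From F, D, and M, Rule 9 gives U.
From B and U, Rule 12 gives E.
From E and M, Rule 5 gives L.
From M and L, Rule 10 gives G.
G, F, and B hold, so Q follows (Rule 3).
K would need X (Rule 1), but X is never established.
E: reached.
Q: reached.
X would need L and Z (Rule 4), but Z is never established.
U: reached.
Reached: E, Q, and U — 3 of the 5.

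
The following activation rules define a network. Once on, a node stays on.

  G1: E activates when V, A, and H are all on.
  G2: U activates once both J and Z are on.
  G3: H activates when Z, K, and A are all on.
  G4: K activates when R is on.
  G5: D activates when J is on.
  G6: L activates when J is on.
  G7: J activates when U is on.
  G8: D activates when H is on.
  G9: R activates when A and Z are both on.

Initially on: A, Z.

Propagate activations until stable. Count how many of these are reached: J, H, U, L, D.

G9: A and Z on → R on.
G4: R on → K on.
G3: Z, K, and A on → H on.
H is on, so D activates (G8).
J would need U (G7), but U never turns on.
H: reached.
U would need J and Z (G2), but J never turns on.
L would need J (G6), but J never turns on.
D: reached.
Reached: H and D — 2 of the 5.

2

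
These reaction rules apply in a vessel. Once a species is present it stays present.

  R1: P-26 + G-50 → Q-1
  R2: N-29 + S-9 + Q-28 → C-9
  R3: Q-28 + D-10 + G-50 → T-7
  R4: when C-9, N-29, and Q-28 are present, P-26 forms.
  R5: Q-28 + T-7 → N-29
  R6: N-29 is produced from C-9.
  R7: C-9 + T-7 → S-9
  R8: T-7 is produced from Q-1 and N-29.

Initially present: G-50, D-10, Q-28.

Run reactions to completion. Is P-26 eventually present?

No

P-26 would need C-9, N-29, and Q-28 (R4), but C-9 never forms.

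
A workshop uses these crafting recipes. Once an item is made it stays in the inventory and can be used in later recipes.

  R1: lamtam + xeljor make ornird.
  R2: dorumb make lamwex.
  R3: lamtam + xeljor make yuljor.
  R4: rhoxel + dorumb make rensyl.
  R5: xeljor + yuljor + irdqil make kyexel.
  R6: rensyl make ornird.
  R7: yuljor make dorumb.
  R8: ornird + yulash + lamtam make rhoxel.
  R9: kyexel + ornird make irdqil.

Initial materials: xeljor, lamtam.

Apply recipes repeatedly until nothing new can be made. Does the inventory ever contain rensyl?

rensyl would need rhoxel and dorumb (R4), but rhoxel is never obtained.

No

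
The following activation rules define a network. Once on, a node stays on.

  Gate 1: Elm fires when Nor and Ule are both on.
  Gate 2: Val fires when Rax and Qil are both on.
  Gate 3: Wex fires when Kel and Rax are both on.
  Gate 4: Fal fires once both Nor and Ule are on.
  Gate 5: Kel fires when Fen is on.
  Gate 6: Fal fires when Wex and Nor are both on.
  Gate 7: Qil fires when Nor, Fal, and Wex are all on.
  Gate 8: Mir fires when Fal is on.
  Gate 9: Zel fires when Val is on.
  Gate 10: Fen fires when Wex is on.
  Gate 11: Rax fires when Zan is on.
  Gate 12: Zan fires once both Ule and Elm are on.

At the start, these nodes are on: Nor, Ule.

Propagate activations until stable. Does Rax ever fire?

Gate 1: Nor and Ule on → Elm on.
Gate 12: Ule and Elm on → Zan on.
Gate 11: Zan on → Rax on.

Yes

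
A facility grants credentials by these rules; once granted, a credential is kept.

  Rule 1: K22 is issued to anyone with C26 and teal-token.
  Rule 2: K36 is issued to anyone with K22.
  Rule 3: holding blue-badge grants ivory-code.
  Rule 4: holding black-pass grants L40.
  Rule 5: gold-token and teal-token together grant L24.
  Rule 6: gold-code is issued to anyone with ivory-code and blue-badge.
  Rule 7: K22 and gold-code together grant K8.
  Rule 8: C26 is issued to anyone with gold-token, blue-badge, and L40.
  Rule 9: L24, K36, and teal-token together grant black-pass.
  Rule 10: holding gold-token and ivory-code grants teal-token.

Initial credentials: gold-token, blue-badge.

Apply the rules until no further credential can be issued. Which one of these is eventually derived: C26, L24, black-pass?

L24

Holding blue-badge grants ivory-code (Rule 3).
Holding gold-token and ivory-code grants teal-token (Rule 10).
Holding gold-token and teal-token grants L24 (Rule 5).
C26 would need gold-token, blue-badge, and L40 (Rule 8), but L40 is never granted. black-pass would need L24, K36, and teal-token (Rule 9), but K36 is never granted.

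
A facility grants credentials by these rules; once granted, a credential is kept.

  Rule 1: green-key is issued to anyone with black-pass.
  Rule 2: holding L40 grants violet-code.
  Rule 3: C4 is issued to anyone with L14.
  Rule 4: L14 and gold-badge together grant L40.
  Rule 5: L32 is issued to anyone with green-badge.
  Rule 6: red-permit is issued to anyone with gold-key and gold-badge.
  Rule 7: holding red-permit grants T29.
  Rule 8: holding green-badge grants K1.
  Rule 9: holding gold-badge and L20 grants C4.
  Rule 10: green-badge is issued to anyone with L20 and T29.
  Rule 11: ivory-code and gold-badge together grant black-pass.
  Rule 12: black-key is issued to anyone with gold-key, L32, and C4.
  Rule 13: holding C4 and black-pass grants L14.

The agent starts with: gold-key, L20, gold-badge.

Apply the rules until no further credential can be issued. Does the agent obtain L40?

No

L40 would need L14 and gold-badge (Rule 4), but L14 is never granted.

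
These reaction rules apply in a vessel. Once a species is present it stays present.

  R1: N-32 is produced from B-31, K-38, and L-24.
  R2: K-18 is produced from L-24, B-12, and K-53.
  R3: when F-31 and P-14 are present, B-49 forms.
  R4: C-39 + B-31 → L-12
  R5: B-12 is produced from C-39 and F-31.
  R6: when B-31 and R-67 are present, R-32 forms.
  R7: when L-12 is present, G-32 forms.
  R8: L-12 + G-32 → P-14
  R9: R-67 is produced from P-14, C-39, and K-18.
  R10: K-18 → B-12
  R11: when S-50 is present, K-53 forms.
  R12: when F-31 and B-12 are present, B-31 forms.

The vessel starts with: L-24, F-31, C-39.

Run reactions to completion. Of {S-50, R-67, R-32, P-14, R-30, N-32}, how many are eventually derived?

C-39 and F-31 present → B-12 forms (R5).
F-31 and B-12 present → B-31 forms (R12).
C-39 and B-31 present → L-12 forms (R4).
L-12 present → G-32 forms (R7).
L-12 and G-32 present → P-14 forms (R8).
No rule produces S-50, and it is not given.
R-67 would need P-14, C-39, and K-18 (R9), but K-18 never forms.
R-32 would need B-31 and R-67 (R6), but R-67 never forms.
P-14: reached.
No rule produces R-30, and it is not given.
N-32 would need B-31, K-38, and L-24 (R1), but K-38 never forms.
Reached: P-14 — 1 of the 6.

1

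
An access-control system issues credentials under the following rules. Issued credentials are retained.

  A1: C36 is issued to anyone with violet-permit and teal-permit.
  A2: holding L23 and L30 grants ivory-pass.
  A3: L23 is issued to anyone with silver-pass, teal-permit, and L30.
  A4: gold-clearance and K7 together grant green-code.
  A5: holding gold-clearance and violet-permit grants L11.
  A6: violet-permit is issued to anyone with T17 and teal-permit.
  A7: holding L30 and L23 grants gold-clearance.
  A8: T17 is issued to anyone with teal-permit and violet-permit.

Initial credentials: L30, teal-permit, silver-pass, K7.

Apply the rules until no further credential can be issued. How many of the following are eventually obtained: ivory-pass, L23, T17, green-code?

3

Holding silver-pass, teal-permit, and L30 grants L23 (A3).
Holding L23 and L30 grants ivory-pass (A2).
Holding L30 and L23 grants gold-clearance (A7).
Holding gold-clearance and K7 grants green-code (A4).
ivory-pass: reached.
L23: reached.
T17 would need teal-permit and violet-permit (A8), but violet-permit is never granted.
green-code: reached.
Reached: ivory-pass, L23, and green-code — 3 of the 4.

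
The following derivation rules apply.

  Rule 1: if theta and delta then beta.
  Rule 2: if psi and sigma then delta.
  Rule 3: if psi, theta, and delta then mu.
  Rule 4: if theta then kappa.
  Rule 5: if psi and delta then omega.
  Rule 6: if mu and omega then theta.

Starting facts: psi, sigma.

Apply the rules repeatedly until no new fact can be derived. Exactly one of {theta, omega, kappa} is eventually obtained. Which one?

From psi and sigma, Rule 2 gives delta.
From psi and delta, Rule 5 gives omega.
theta would need mu and omega (Rule 6), but mu is never established. kappa would need theta (Rule 4), but theta is never established.

omega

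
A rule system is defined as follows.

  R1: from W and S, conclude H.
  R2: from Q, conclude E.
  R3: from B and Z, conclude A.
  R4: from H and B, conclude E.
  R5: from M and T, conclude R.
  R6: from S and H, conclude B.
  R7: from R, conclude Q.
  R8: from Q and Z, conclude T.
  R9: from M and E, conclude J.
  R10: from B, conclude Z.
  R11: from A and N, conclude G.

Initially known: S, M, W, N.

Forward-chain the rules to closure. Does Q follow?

No

Q would need R (R7), but R is never established.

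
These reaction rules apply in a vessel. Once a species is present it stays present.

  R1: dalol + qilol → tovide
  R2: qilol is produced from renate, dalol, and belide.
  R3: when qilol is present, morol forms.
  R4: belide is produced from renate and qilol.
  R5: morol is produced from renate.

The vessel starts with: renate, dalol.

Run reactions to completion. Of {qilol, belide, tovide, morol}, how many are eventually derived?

renate present → morol forms (R5).
qilol would need renate, dalol, and belide (R2), but belide never forms.
belide would need renate and qilol (R4), but qilol never forms.
tovide would need dalol and qilol (R1), but qilol never forms.
morol: reached.
Reached: morol — 1 of the 4.

1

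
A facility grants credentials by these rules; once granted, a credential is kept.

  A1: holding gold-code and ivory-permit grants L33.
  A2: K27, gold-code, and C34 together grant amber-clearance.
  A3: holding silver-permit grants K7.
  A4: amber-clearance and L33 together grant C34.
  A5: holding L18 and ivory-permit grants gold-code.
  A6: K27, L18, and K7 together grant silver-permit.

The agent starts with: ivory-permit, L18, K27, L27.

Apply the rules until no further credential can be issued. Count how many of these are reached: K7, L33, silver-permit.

1

Holding L18 and ivory-permit grants gold-code (A5).
Holding gold-code and ivory-permit grants L33 (A1).
K7 would need silver-permit (A3), but silver-permit is never granted.
L33: reached.
silver-permit would need K27, L18, and K7 (A6), but K7 is never granted.
Reached: L33 — 1 of the 3.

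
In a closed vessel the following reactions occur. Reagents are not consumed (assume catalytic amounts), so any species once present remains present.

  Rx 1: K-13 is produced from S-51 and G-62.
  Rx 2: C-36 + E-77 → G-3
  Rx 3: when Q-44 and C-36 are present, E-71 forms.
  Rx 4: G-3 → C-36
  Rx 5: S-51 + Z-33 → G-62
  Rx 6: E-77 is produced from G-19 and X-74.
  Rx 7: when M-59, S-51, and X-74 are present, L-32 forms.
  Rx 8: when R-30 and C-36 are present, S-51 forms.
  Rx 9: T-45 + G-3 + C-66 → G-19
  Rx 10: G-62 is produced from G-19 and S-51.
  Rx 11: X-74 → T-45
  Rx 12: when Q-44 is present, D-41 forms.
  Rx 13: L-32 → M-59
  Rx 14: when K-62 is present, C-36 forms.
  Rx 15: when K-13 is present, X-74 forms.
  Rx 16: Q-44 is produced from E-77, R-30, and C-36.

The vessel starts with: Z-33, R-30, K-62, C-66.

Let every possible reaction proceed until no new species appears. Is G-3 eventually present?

No

G-3 would need C-36 and E-77 (Rx 2), but E-77 never forms.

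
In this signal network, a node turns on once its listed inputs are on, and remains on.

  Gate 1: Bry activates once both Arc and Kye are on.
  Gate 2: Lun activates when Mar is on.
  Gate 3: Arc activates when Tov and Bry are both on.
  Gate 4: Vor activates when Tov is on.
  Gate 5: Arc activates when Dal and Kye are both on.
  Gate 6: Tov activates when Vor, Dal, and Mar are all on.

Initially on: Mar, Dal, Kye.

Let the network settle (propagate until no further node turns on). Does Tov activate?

Tov would need Vor, Dal, and Mar (Gate 6), but Vor never turns on.

No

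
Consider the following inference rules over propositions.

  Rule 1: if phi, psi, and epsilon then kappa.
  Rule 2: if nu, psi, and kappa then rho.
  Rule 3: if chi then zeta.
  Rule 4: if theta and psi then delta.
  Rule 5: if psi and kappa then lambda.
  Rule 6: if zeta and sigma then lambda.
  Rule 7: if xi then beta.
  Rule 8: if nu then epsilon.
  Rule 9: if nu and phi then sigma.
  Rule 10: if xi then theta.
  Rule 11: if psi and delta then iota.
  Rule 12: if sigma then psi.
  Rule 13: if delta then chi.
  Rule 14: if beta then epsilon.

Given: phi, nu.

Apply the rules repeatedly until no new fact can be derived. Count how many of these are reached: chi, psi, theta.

1

nu and phi hold, so sigma follows (Rule 9).
sigma holds, so psi follows (Rule 12).
chi would need delta (Rule 13), but delta is never established.
psi: reached.
theta would need xi (Rule 10), but xi is never established.
Reached: psi — 1 of the 3.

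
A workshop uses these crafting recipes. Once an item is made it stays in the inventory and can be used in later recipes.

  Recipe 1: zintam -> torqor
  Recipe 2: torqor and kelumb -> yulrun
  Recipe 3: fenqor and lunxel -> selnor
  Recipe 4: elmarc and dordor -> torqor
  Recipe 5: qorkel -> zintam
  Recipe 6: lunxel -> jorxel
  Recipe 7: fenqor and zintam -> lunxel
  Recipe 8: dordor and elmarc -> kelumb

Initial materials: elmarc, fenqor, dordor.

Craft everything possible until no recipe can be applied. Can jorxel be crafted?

jorxel would need lunxel (Recipe 6), but lunxel is never obtained.

No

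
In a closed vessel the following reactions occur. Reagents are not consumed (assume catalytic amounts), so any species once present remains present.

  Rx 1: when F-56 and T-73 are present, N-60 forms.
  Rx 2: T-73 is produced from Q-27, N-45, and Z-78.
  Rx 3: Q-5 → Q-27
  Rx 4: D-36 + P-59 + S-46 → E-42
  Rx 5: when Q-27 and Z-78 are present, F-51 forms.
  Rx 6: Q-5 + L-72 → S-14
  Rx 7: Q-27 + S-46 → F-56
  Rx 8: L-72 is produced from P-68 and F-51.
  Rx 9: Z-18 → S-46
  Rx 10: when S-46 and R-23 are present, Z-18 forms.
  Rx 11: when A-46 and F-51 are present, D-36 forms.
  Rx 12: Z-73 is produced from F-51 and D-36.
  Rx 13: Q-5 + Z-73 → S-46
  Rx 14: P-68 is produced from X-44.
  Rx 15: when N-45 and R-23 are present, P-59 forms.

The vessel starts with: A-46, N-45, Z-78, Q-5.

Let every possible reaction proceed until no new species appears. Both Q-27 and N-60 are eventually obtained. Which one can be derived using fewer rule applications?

Q-27: Q-5 present → Q-27 forms (Rx 3). [1 rule application]
N-60: Q-5 present → Q-27 forms (Rx 3). Q-27 and Z-78 present → F-51 forms (Rx 5). Q-27, N-45, and Z-78 present → T-73 forms (Rx 2). A-46 and F-51 present → D-36 forms (Rx 11). F-51 and D-36 present → Z-73 forms (Rx 12). Q-5 and Z-73 present → S-46 forms (Rx 13). Q-27 and S-46 present → F-56 forms (Rx 7). F-56 and T-73 present → N-60 forms (Rx 1). [8 rule applications]
Q-27 needs fewer.

Q-27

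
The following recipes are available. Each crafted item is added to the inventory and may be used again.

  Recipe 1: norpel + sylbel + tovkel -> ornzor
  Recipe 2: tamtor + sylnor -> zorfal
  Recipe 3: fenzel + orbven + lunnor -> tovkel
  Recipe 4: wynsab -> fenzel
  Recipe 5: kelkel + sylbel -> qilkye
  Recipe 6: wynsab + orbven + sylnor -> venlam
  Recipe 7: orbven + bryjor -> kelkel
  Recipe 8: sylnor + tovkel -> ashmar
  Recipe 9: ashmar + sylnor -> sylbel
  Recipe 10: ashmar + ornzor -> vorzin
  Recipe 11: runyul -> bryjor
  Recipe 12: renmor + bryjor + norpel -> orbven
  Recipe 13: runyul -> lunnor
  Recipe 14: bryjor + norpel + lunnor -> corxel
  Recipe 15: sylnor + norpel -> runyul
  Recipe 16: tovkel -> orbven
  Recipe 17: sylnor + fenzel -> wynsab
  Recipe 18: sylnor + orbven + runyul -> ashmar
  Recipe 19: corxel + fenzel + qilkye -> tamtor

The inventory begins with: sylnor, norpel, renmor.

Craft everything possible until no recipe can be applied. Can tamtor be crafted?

No

tamtor would need corxel, fenzel, and qilkye (Recipe 19), but fenzel is never obtained.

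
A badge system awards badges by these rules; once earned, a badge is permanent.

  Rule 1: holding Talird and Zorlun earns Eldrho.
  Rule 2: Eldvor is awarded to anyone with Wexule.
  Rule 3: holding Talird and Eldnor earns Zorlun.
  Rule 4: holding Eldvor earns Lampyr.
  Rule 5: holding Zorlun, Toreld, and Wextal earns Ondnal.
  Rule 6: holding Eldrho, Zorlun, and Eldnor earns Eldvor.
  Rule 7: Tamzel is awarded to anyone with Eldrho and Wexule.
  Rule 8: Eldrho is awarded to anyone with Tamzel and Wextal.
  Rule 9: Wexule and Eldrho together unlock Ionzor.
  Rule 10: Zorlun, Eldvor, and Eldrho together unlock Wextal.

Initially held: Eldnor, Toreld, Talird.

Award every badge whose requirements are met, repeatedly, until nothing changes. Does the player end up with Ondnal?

With Talird and Eldnor, Zorlun is earned (Rule 3).
With Talird and Zorlun, Eldrho is earned (Rule 1).
With Eldrho, Zorlun, and Eldnor, Eldvor is earned (Rule 6).
With Zorlun, Eldvor, and Eldrho, Wextal is earned (Rule 10).
With Zorlun, Toreld, and Wextal, Ondnal is earned (Rule 5).

Yes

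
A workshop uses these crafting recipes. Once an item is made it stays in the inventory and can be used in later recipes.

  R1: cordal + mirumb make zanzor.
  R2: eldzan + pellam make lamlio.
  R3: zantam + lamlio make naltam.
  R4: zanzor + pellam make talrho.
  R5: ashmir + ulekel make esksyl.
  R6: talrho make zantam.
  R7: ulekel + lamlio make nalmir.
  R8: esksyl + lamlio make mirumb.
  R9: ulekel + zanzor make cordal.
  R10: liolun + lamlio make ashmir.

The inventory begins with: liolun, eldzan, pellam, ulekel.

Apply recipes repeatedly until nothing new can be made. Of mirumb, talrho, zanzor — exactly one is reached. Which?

eldzan + pellam → lamlio (R2).
liolun + lamlio → ashmir (R10).
ashmir + ulekel → esksyl (R5).
Using R8, esksyl and lamlio make mirumb.
zanzor would need cordal and mirumb (R1), but cordal is never obtained. talrho would need zanzor and pellam (R4), but zanzor is never obtained.

mirumb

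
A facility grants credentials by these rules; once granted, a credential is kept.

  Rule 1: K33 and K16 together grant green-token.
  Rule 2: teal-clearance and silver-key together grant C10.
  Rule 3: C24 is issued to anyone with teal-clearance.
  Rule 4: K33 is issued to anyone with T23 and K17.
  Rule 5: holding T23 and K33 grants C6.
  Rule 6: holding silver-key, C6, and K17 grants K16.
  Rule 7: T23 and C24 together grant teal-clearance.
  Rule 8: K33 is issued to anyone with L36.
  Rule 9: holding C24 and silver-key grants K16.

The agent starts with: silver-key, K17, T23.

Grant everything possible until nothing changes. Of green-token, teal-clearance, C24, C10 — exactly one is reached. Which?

Holding T23 and K17 grants K33 (Rule 4).
Holding T23 and K33 grants C6 (Rule 5).
Holding silver-key, C6, and K17 grants K16 (Rule 6).
Holding K33 and K16 grants green-token (Rule 1).
C10 would need teal-clearance and silver-key (Rule 2), but teal-clearance is never granted. teal-clearance would need T23 and C24 (Rule 7), but C24 is never granted. C24 would need teal-clearance (Rule 3), but teal-clearance is never granted.

green-token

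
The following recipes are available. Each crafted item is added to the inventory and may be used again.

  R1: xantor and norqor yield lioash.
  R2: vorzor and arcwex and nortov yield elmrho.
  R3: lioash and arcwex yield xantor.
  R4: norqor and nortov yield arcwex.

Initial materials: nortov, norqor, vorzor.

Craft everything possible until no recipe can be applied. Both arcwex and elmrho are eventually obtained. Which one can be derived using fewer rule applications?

arcwex

arcwex: Using R4, norqor and nortov make arcwex. [1 rule application]
elmrho: Using R4, norqor and nortov make arcwex. Using R2, vorzor, arcwex, and nortov make elmrho. [2 rule applications]
arcwex needs fewer.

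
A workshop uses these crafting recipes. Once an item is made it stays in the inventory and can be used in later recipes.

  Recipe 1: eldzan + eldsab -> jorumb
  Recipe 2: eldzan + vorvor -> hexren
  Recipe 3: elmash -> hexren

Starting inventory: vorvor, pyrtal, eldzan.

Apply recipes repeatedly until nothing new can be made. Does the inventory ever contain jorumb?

No

jorumb would need eldzan and eldsab (Recipe 1), but eldsab is never obtained.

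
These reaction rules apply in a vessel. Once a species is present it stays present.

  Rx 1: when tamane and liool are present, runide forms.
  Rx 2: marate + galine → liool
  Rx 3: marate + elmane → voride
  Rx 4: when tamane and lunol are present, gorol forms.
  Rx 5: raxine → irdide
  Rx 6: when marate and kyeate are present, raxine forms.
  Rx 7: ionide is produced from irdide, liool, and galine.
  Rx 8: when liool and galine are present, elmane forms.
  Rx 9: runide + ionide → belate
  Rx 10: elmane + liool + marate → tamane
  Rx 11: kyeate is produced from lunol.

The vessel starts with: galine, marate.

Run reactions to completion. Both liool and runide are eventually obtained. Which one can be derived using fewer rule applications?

liool

liool: marate and galine present → liool forms (Rx 2). [1 rule application]
runide: marate and galine present → liool forms (Rx 2). liool and galine present → elmane forms (Rx 8). elmane, liool, and marate present → tamane forms (Rx 10). tamane and liool present → runide forms (Rx 1). [4 rule applications]
liool needs fewer.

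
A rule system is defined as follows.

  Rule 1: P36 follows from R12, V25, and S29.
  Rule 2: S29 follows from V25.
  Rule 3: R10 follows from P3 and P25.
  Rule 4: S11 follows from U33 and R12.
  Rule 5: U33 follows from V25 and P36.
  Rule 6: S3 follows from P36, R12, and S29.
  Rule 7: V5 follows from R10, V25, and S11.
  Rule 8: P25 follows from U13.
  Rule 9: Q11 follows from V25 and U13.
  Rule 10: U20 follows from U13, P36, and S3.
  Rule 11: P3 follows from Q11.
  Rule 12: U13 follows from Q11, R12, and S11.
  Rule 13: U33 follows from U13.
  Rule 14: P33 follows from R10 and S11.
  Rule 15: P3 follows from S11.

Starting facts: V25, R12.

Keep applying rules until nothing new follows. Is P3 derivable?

Yes

From V25, Rule 2 gives S29.
R12, V25, and S29 hold, so P36 follows (Rule 1).
From V25 and P36, Rule 5 gives U33.
U33 and R12 hold, so S11 follows (Rule 4).
From S11, Rule 15 gives P3.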